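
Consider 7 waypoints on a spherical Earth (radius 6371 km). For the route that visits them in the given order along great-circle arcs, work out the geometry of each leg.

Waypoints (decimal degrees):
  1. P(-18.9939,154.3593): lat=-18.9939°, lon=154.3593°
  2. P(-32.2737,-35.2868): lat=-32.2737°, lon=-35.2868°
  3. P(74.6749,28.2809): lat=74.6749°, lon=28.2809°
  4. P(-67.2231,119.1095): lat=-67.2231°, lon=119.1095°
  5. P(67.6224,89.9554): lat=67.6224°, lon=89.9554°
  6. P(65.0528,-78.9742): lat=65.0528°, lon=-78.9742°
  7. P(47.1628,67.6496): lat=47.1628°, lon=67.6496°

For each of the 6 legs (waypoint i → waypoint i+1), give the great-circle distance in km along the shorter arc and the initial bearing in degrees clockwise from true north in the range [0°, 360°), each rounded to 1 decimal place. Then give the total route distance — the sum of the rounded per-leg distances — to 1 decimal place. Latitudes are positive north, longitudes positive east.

Leg 1: dist=14222.6 km, bearing=169.7°
Leg 2: dist=12737.5 km, bearing=15.1°
Leg 3: dist=17008.7 km, bearing=121.6°
Leg 4: dist=15164.2 km, bearing=344.4°
Leg 5: dist=5236.3 km, bearing=353.7°
Leg 6: dist=7208.2 km, bearing=24.4°
Total: 71577.5 km

Leg 1: φ1=-0.3315061, φ2=-0.5632823, Δφ=-0.2317762, Δλ=-3.3099489 rad; a=sin²(Δφ/2)+cosφ1·cosφ2·sin²(Δλ/2)=0.8071902875; c=2·atan2(√a, √(1-a))=2.232396987; dist=6371·c=14222.601 ≈ 14222.6 km; running total=14222.6 km
Leg 1 bearing: y=sinΔλ·cosφ2=0.14167487, x=cosφ1·sinφ2-sinφ1·cosφ2·cosΔλ=-0.77618602; θ=atan2(y, x)=169.6558° ≈ 169.7°
Leg 2: φ1=-0.5632823, φ2=1.3033229, Δφ=1.8666052, Δλ=1.1094657 rad; a=sin²(Δφ/2)+cosφ1·cosφ2·sin²(Δλ/2)=0.7077523894; c=2·atan2(√a, √(1-a))=1.999294011; dist=6371·c=12737.502 ≈ 12737.5 km; running total=26960.1 km
Leg 2 bearing: y=sinΔλ·cosφ2=0.23666637, x=cosφ1·sinφ2-sinφ1·cosφ2·cosΔλ=0.87826238; θ=atan2(y, x)=15.0813° ≈ 15.1°
Leg 3: φ1=1.3033229, φ2=-1.1732644, Δφ=-2.4765873, Δλ=1.5852581 rad; a=sin²(Δφ/2)+cosφ1·cosφ2·sin²(Δλ/2)=0.9453567924; c=2·atan2(√a, √(1-a))=2.669708909; dist=6371·c=17008.715 ≈ 17008.7 km; running total=43968.8 km
Leg 3 bearing: y=sinΔλ·cosφ2=0.38710340, x=cosφ1·sinφ2-sinφ1·cosφ2·cosΔλ=-0.23828610; θ=atan2(y, x)=121.6149° ≈ 121.6°
Leg 4: φ1=-1.1732644, φ2=1.1802335, Δφ=2.3534980, Δλ=-0.5088350 rad; a=sin²(Δφ/2)+cosφ1·cosφ2·sin²(Δλ/2)=0.8619349081; c=2·atan2(√a, √(1-a))=2.380191212; dist=6371·c=15164.198 ≈ 15164.2 km; running total=59133.0 km
Leg 4 bearing: y=sinΔλ·cosφ2=-0.18546622, x=cosφ1·sinφ2-sinφ1·cosφ2·cosΔλ=0.66454102; θ=atan2(y, x)=-15.5938° <0 so +360° → 344.4062° ≈ 344.4°
Leg 5: φ1=1.1802335, φ2=1.1353855, Δφ=-0.0448480, Δλ=-2.9483777 rad; a=sin²(Δφ/2)+cosφ1·cosφ2·sin²(Δλ/2)=0.1595852434; c=2·atan2(√a, √(1-a))=0.821901756; dist=6371·c=5236.336 ≈ 5236.3 km; running total=64369.3 km
Leg 5 bearing: y=sinΔλ·cosφ2=-0.08098864, x=cosφ1·sinφ2-sinφ1·cosφ2·cosΔλ=0.72795056; θ=atan2(y, x)=-6.3484° <0 so +360° → 353.6516° ≈ 353.7°
Leg 6: φ1=1.1353855, φ2=0.8231461, Δφ=-0.3122394, Δλ=2.5590681 rad; a=sin²(Δφ/2)+cosφ1·cosφ2·sin²(Δλ/2)=0.2873053814; c=2·atan2(√a, √(1-a))=1.131404393; dist=6371·c=7208.177 ≈ 7208.2 km; running total=71577.5 km
Leg 6 bearing: y=sinΔλ·cosφ2=0.37404569, x=cosφ1·sinφ2-sinφ1·cosφ2·cosΔλ=0.82409576; θ=atan2(y, x)=24.4126° ≈ 24.4°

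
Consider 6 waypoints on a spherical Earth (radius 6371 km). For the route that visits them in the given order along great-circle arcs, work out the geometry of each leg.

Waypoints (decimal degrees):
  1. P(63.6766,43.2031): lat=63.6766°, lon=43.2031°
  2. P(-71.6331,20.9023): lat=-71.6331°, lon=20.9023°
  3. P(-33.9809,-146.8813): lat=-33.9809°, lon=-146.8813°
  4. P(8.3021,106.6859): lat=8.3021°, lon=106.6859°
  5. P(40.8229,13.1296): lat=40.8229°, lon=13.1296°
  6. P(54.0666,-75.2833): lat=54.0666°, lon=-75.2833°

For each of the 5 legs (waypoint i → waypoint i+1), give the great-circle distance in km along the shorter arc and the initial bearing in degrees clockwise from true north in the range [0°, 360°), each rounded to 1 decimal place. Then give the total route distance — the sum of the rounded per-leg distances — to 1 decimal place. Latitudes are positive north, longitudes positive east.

Leg 1: φ1=1.1113663, φ2=-1.2502334, Δφ=-2.3615998, Δλ=-0.3892224 rad; a=sin²(Δφ/2)+cosφ1·cosφ2·sin²(Δλ/2)=0.8606847710; c=2·atan2(√a, √(1-a))=2.376574149; dist=6371·c=15141.154 ≈ 15141.2 km; running total=15141.2 km
Leg 1 bearing: y=sinΔλ·cosφ2=-0.11957102, x=cosφ1·sinφ2-sinφ1·cosφ2·cosΔλ=-0.68215010; θ=atan2(y, x)=-170.0579° <0 so +360° → 189.9421° ≈ 189.9°
Leg 2: φ1=-1.2502334, φ2=-0.5930786, Δφ=0.6571549, Δλ=-2.9283763 rad; a=sin²(Δφ/2)+cosφ1·cosφ2·sin²(Δλ/2)=0.3624640227; c=2·atan2(√a, √(1-a))=1.292131784; dist=6371·c=8232.172 ≈ 8232.2 km; running total=23373.4 km
Leg 2 bearing: y=sinΔλ·cosφ2=-0.17546756, x=cosφ1·sinφ2-sinφ1·cosφ2·cosΔλ=-0.94527591; θ=atan2(y, x)=-169.4841° <0 so +360° → 190.5159° ≈ 190.5°
Leg 3: φ1=-0.5930786, φ2=0.1448990, Δφ=0.7379776, Δλ=4.4255825 rad; a=sin²(Δφ/2)+cosφ1·cosφ2·sin²(Δλ/2)=0.6564123514; c=2·atan2(√a, √(1-a))=1.888961872; dist=6371·c=12034.576 ≈ 12034.6 km; running total=35408.0 km
Leg 3 bearing: y=sinΔλ·cosφ2=-0.94910075, x=cosφ1·sinφ2-sinφ1·cosφ2·cosΔλ=-0.03672159; θ=atan2(y, x)=-92.2157° <0 so +360° → 267.7843° ≈ 267.8°
Leg 4: φ1=0.1448990, φ2=0.7124940, Δφ=0.5675950, Δλ=-1.6328655 rad; a=sin²(Δφ/2)+cosφ1·cosφ2·sin²(Δλ/2)=0.4760275352; c=2·atan2(√a, √(1-a))=1.522833009; dist=6371·c=9701.969 ≈ 9702.0 km; running total=45110.0 km
Leg 4 bearing: y=sinΔλ·cosφ2=-0.75527662, x=cosφ1·sinφ2-sinφ1·cosφ2·cosΔλ=0.65365015; θ=atan2(y, x)=-49.1256° <0 so +360° → 310.8744° ≈ 310.9°
Leg 5: φ1=0.7124940, φ2=0.9436402, Δφ=0.2311462, Δλ=-1.5430962 rad; a=sin²(Δφ/2)+cosφ1·cosφ2·sin²(Δλ/2)=0.2291904851; c=2·atan2(√a, √(1-a))=0.998434424; dist=6371·c=6361.026 ≈ 6361.0 km; running total=51471.0 km
Leg 5 bearing: y=sinΔλ·cosφ2=-0.58661934, x=cosφ1·sinφ2-sinφ1·cosφ2·cosΔλ=0.60210180; θ=atan2(y, x)=-44.2538° <0 so +360° → 315.7462° ≈ 315.7°

Leg 1: dist=15141.2 km, bearing=189.9°
Leg 2: dist=8232.2 km, bearing=190.5°
Leg 3: dist=12034.6 km, bearing=267.8°
Leg 4: dist=9702.0 km, bearing=310.9°
Leg 5: dist=6361.0 km, bearing=315.7°
Total: 51471.0 km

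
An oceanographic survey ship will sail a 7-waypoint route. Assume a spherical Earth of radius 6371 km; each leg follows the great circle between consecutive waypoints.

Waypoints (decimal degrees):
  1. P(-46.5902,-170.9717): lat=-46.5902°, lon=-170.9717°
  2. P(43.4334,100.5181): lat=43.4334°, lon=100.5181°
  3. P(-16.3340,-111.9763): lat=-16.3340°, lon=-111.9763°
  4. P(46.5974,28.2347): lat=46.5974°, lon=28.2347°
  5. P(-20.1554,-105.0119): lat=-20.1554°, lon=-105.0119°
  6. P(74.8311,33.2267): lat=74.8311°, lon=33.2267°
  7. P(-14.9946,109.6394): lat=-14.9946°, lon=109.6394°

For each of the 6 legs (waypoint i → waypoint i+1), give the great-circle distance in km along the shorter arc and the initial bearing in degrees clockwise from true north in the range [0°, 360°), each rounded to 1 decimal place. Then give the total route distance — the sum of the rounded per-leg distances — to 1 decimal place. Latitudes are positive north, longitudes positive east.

Leg 1: φ1=-0.8131524, φ2=0.7580558, Δφ=1.5712082, Δλ=4.7383909 rad; a=sin²(Δφ/2)+cosφ1·cosφ2·sin²(Δλ/2)=0.7432364104; c=2·atan2(√a, √(1-a))=2.078844442; dist=6371·c=13244.318 ≈ 13244.3 km; running total=13244.3 km
Leg 1 bearing: y=sinΔλ·cosφ2=-0.72592855, x=cosφ1·sinφ2-sinφ1·cosφ2·cosΔλ=0.48618097; θ=atan2(y, x)=-56.1883° <0 so +360° → 303.8117° ≈ 303.8°
Leg 2: φ1=0.7580558, φ2=-0.2850821, Δφ=-1.0431379, Δλ=-3.7087269 rad; a=sin²(Δφ/2)+cosφ1·cosφ2·sin²(Δλ/2)=0.8905596055; c=2·atan2(√a, √(1-a))=2.467252650; dist=6371·c=15718.867 ≈ 15718.9 km; running total=28963.2 km
Leg 2 bearing: y=sinΔλ·cosφ2=0.51553432, x=cosφ1·sinφ2-sinφ1·cosφ2·cosΔλ=0.35224585; θ=atan2(y, x)=55.6566° ≈ 55.7°
Leg 3: φ1=-0.2850821, φ2=0.8132781, Δφ=1.0983601, Δλ=2.4471436 rad; a=sin²(Δφ/2)+cosφ1·cosφ2·sin²(Δλ/2)=0.8555038902; c=2·atan2(√a, √(1-a))=2.361726667; dist=6371·c=15046.561 ≈ 15046.6 km; running total=44009.8 km
Leg 3 bearing: y=sinΔλ·cosφ2=0.43973113, x=cosφ1·sinφ2-sinφ1·cosφ2·cosΔλ=0.54872987; θ=atan2(y, x)=38.7074° ≈ 38.7°
Leg 4: φ1=0.8132781, φ2=-0.3517781, Δφ=-1.1650561, Δλ=-2.3255919 rad; a=sin²(Δφ/2)+cosφ1·cosφ2·sin²(Δλ/2)=0.8461437127; c=2·atan2(√a, √(1-a))=2.335450419; dist=6371·c=14879.155 ≈ 14879.2 km; running total=58889.0 km
Leg 4 bearing: y=sinΔλ·cosφ2=-0.68380481, x=cosφ1·sinφ2-sinφ1·cosφ2·cosΔλ=0.23054089; θ=atan2(y, x)=-71.3688° <0 so +360° → 288.6312° ≈ 288.6°
Leg 5: φ1=-0.3517781, φ2=1.3060491, Δφ=1.6578272, Δλ=2.4127187 rad; a=sin²(Δφ/2)+cosφ1·cosφ2·sin²(Δλ/2)=0.7578961761; c=2·atan2(√a, √(1-a))=2.112728593; dist=6371·c=13460.194 ≈ 13460.2 km; running total=72349.2 km
Leg 5 bearing: y=sinΔλ·cosφ2=0.17427699, x=cosφ1·sinφ2-sinφ1·cosφ2·cosΔλ=0.83880020; θ=atan2(y, x)=11.7373° ≈ 11.7°
Leg 6: φ1=1.3060491, φ2=-0.2617051, Δφ=-1.5677542, Δλ=1.3336532 rad; a=sin²(Δφ/2)+cosφ1·cosφ2·sin²(Δλ/2)=0.5951672646; c=2·atan2(√a, √(1-a))=1.762299221; dist=6371·c=11227.608 ≈ 11227.6 km; running total=83576.8 km
Leg 6 bearing: y=sinΔλ·cosφ2=0.93891626, x=cosφ1·sinφ2-sinφ1·cosφ2·cosΔλ=-0.28672116; θ=atan2(y, x)=106.9813° ≈ 107.0°

Leg 1: dist=13244.3 km, bearing=303.8°
Leg 2: dist=15718.9 km, bearing=55.7°
Leg 3: dist=15046.6 km, bearing=38.7°
Leg 4: dist=14879.2 km, bearing=288.6°
Leg 5: dist=13460.2 km, bearing=11.7°
Leg 6: dist=11227.6 km, bearing=107.0°
Total: 83576.8 km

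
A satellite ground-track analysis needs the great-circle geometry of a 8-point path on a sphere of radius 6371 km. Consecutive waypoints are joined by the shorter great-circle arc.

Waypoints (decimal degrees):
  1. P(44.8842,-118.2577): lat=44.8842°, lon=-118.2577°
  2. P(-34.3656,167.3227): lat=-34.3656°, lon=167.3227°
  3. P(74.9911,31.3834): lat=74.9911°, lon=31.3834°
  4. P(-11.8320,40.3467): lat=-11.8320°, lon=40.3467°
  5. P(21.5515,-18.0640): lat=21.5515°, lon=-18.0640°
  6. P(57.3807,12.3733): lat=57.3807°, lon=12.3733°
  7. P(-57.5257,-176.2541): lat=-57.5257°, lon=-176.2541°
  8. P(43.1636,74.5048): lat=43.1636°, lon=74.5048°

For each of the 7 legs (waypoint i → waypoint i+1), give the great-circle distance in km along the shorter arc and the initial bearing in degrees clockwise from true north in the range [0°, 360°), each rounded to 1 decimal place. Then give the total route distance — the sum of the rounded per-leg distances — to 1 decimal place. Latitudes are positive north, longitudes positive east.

Leg 1: φ1=0.7833771, φ2=-0.5997929, Δφ=-1.3831699, Δλ=4.9843183 rad; a=sin²(Δφ/2)+cosφ1·cosφ2·sin²(Δλ/2)=0.6206229776; c=2·atan2(√a, √(1-a))=1.814445849; dist=6371·c=11559.835 ≈ 11559.8 km; running total=11559.8 km
Leg 1 bearing: y=sinΔλ·cosφ2=-0.79512089, x=cosφ1·sinφ2-sinφ1·cosφ2·cosΔλ=-0.55640198; θ=atan2(y, x)=-124.9832° <0 so +360° → 235.0168° ≈ 235.0°
Leg 2: φ1=-0.5997929, φ2=1.3088416, Δφ=1.9086345, Δλ=-2.3725884 rad; a=sin²(Δφ/2)+cosφ1·cosφ2·sin²(Δλ/2)=0.8494141966; c=2·atan2(√a, √(1-a))=2.344554562; dist=6371·c=14937.157 ≈ 14937.2 km; running total=26497.0 km
Leg 2 bearing: y=sinΔλ·cosφ2=-0.18009230, x=cosφ1·sinφ2-sinφ1·cosφ2·cosΔλ=0.69224681; θ=atan2(y, x)=-14.5826° <0 so +360° → 345.4174° ≈ 345.4°
Leg 3: φ1=1.3088416, φ2=-0.2065074, Δφ=-1.5153490, Δλ=0.1564391 rad; a=sin²(Δφ/2)+cosφ1·cosφ2·sin²(Δλ/2)=0.4738381460; c=2·atan2(√a, √(1-a))=1.518448714; dist=6371·c=9674.037 ≈ 9674.0 km; running total=36171.0 km
Leg 3 bearing: y=sinΔλ·cosφ2=0.15249147, x=cosφ1·sinφ2-sinφ1·cosφ2·cosΔλ=-0.98691873; θ=atan2(y, x)=171.2165° ≈ 171.2°
Leg 4: φ1=-0.2065074, φ2=0.3761446, Δφ=0.5826520, Δλ=-1.0194590 rad; a=sin²(Δφ/2)+cosφ1·cosφ2·sin²(Δλ/2)=0.2992332782; c=2·atan2(√a, √(1-a))=1.157605744; dist=6371·c=7375.106 ≈ 7375.1 km; running total=43546.1 km
Leg 4 bearing: y=sinΔλ·cosφ2=-0.79227180, x=cosφ1·sinφ2-sinφ1·cosφ2·cosΔλ=0.45943040; θ=atan2(y, x)=-59.8910° <0 so +360° → 300.1090° ≈ 300.1°
Leg 5: φ1=0.3761446, φ2=1.0014821, Δφ=0.6253375, Δλ=0.5312311 rad; a=sin²(Δφ/2)+cosφ1·cosφ2·sin²(Δλ/2)=0.1291654552; c=2·atan2(√a, √(1-a))=0.735241046; dist=6371·c=4684.221 ≈ 4684.2 km; running total=48230.3 km
Leg 5 bearing: y=sinΔλ·cosφ2=0.27308242, x=cosφ1·sinφ2-sinφ1·cosφ2·cosΔλ=0.61266055; θ=atan2(y, x)=24.0241° ≈ 24.0°
Leg 6: φ1=1.0014821, φ2=-1.0040129, Δφ=-2.0054950, Δλ=-3.2921692 rad; a=sin²(Δφ/2)+cosφ1·cosφ2·sin²(Δλ/2)=0.9983609144; c=2·atan2(√a, √(1-a))=3.060599274; dist=6371·c=19499.078 ≈ 19499.1 km; running total=67729.4 km
Leg 6 bearing: y=sinΔλ·cosφ2=0.08054257, x=cosφ1·sinφ2-sinφ1·cosφ2·cosΔλ=-0.00764785; θ=atan2(y, x)=95.4242° ≈ 95.4°
Leg 7: φ1=-1.0040129, φ2=0.7533469, Δφ=1.7573598, Δλ=4.3765684 rad; a=sin²(Δφ/2)+cosφ1·cosφ2·sin²(Δλ/2)=0.8530876550; c=2·atan2(√a, √(1-a))=2.354878057; dist=6371·c=15002.928 ≈ 15002.9 km; running total=82732.3 km
Leg 7 bearing: y=sinΔλ·cosφ2=-0.68865906, x=cosφ1·sinφ2-sinφ1·cosφ2·cosΔλ=0.16451483; θ=atan2(y, x)=-76.5643° <0 so +360° → 283.4357° ≈ 283.4°

Leg 1: dist=11559.8 km, bearing=235.0°
Leg 2: dist=14937.2 km, bearing=345.4°
Leg 3: dist=9674.0 km, bearing=171.2°
Leg 4: dist=7375.1 km, bearing=300.1°
Leg 5: dist=4684.2 km, bearing=24.0°
Leg 6: dist=19499.1 km, bearing=95.4°
Leg 7: dist=15002.9 km, bearing=283.4°
Total: 82732.3 km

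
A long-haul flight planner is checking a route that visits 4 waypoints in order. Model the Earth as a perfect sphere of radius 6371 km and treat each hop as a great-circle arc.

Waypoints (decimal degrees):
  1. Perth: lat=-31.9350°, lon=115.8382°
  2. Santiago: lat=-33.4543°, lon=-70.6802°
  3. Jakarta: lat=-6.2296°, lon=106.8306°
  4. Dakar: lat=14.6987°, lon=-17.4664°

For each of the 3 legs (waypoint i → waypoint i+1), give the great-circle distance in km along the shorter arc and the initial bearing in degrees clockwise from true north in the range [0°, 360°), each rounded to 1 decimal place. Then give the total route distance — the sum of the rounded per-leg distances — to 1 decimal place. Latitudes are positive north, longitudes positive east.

Leg 1: dist=12712.1 km, bearing=174.0°
Leg 2: dist=15594.6 km, bearing=176.1°
Leg 3: dist=13866.6 km, bearing=283.6°
Total: 42173.3 km

Leg 1: φ1=-0.5573709, φ2=-0.5838877, Δφ=-0.0265168, Δλ=-3.2553602 rad; a=sin²(Δφ/2)+cosφ1·cosφ2·sin²(Δλ/2)=0.7059366819; c=2·atan2(√a, √(1-a))=1.995305274; dist=6371·c=12712.090 ≈ 12712.1 km; running total=12712.1 km
Leg 1 bearing: y=sinΔλ·cosφ2=0.09471457, x=cosφ1·sinφ2-sinφ1·cosφ2·cosΔλ=-0.90630540; θ=atan2(y, x)=174.0339° ≈ 174.0°
Leg 2: φ1=-0.5838877, φ2=-0.1087270, Δφ=0.4751607, Δλ=3.0981479 rad; a=sin²(Δφ/2)+cosφ1·cosφ2·sin²(Δλ/2)=0.8843982088; c=2·atan2(√a, √(1-a))=2.447753257; dist=6371·c=15594.636 ≈ 15594.6 km; running total=28306.7 km
Leg 2 bearing: y=sinΔλ·cosφ2=0.04317461, x=cosφ1·sinφ2-sinφ1·cosφ2·cosΔλ=-0.63803450; θ=atan2(y, x)=176.1288° ≈ 176.1°
Leg 3: φ1=-0.1087270, φ2=0.2565407, Δφ=0.3652677, Δλ=-2.1693919 rad; a=sin²(Δφ/2)+cosφ1·cosφ2·sin²(Δλ/2)=0.7846785827; c=2·atan2(√a, √(1-a))=2.176520019; dist=6371·c=13866.609 ≈ 13866.6 km; running total=42173.3 km
Leg 3 bearing: y=sinΔλ·cosφ2=-0.79909154, x=cosφ1·sinφ2-sinφ1·cosφ2·cosΔλ=0.19309359; θ=atan2(y, x)=-76.4154° <0 so +360° → 283.5846° ≈ 283.6°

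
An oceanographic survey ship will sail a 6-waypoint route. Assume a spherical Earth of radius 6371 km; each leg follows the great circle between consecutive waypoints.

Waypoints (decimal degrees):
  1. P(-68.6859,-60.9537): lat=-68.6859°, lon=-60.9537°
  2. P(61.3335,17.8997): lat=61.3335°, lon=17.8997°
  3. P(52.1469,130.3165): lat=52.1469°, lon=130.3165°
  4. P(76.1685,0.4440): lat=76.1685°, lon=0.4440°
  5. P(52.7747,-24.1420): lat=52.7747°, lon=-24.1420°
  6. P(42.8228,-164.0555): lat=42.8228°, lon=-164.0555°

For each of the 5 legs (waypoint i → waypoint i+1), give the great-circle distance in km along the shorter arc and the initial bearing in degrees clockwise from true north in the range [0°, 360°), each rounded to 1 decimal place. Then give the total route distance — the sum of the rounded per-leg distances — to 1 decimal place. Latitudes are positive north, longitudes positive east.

Leg 1: φ1=-1.1987951, φ2=1.0704715, Δφ=2.2692666, Δλ=1.3762515 rad; a=sin²(Δφ/2)+cosφ1·cosφ2·sin²(Δλ/2)=0.8918520289; c=2·atan2(√a, √(1-a))=2.471403287; dist=6371·c=15745.310 ≈ 15745.3 km; running total=15745.3 km
Leg 1 bearing: y=sinΔλ·cosφ2=0.47066118, x=cosφ1·sinφ2-sinφ1·cosφ2·cosΔλ=0.40532209; θ=atan2(y, x)=49.2658° ≈ 49.3°
Leg 2: φ1=1.0704715, φ2=0.9101351, Δφ=-0.1603364, Δλ=1.9620433 rad; a=sin²(Δφ/2)+cosφ1·cosφ2·sin²(Δλ/2)=0.2097253382; c=2·atan2(√a, √(1-a))=0.951393140; dist=6371·c=6061.326 ≈ 6061.3 km; running total=21806.6 km
Leg 2 bearing: y=sinΔλ·cosφ2=0.56726899, x=cosφ1·sinφ2-sinφ1·cosφ2·cosΔλ=0.58409620; θ=atan2(y, x)=44.1627° ≈ 44.2°
Leg 3: φ1=0.9101351, φ2=1.3293911, Δφ=0.4192560, Δλ=-2.2667027 rad; a=sin²(Δφ/2)+cosφ1·cosφ2·sin²(Δλ/2)=0.1636781558; c=2·atan2(√a, √(1-a))=0.833020601; dist=6371·c=5307.174 ≈ 5307.2 km; running total=27113.8 km
Leg 3 bearing: y=sinΔλ·cosφ2=-0.18347771, x=cosφ1·sinφ2-sinφ1·cosφ2·cosΔλ=0.71685870; θ=atan2(y, x)=-14.3565° <0 so +360° → 345.6435° ≈ 345.6°
Leg 4: φ1=1.3293911, φ2=0.9210923, Δφ=-0.4082988, Δλ=-0.4291066 rad; a=sin²(Δφ/2)+cosφ1·cosφ2·sin²(Δλ/2)=0.0476571657; c=2·atan2(√a, √(1-a))=0.440154914; dist=6371·c=2804.227 ≈ 2804.2 km; running total=29918.0 km
Leg 4 bearing: y=sinΔλ·cosφ2=-0.25169498, x=cosφ1·sinφ2-sinφ1·cosφ2·cosΔλ=-0.34379278; θ=atan2(y, x)=-143.7917° <0 so +360° → 216.2083° ≈ 216.2°
Leg 5: φ1=0.9210923, φ2=0.7473989, Δφ=-0.1736934, Δλ=-2.4419512 rad; a=sin²(Δφ/2)+cosφ1·cosφ2·sin²(Δλ/2)=0.3991109353; c=2·atan2(√a, √(1-a))=1.367623273; dist=6371·c=8713.128 ≈ 8713.1 km; running total=38631.1 km
Leg 5 bearing: y=sinΔλ·cosφ2=-0.47230635, x=cosφ1·sinφ2-sinφ1·cosφ2·cosΔλ=0.85802815; θ=atan2(y, x)=-28.8308° <0 so +360° → 331.1692° ≈ 331.2°

Leg 1: dist=15745.3 km, bearing=49.3°
Leg 2: dist=6061.3 km, bearing=44.2°
Leg 3: dist=5307.2 km, bearing=345.6°
Leg 4: dist=2804.2 km, bearing=216.2°
Leg 5: dist=8713.1 km, bearing=331.2°
Total: 38631.1 km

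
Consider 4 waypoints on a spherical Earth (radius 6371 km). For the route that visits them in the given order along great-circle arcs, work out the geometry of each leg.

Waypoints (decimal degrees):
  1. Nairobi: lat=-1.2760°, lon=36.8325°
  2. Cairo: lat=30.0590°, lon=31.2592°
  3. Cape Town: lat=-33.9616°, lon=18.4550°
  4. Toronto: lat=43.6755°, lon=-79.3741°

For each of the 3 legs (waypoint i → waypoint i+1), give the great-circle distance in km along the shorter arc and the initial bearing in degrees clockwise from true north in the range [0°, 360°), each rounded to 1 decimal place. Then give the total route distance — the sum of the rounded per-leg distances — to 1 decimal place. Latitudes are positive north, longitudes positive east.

Leg 1: dist=3534.1 km, bearing=350.8°
Leg 2: dist=7244.7 km, bearing=191.7°
Leg 3: dist=13106.7 km, bearing=305.9°
Total: 23885.5 km

Leg 1: φ1=-0.0222704, φ2=0.5246285, Δφ=0.5468989, Δλ=-0.0972724 rad; a=sin²(Δφ/2)+cosφ1·cosφ2·sin²(Δλ/2)=0.0749745698; c=2·atan2(√a, √(1-a))=0.554714476; dist=6371·c=3534.086 ≈ 3534.1 km; running total=3534.1 km
Leg 1 bearing: y=sinΔλ·cosφ2=-0.08405757, x=cosφ1·sinφ2-sinφ1·cosφ2·cosΔλ=0.51994986; θ=atan2(y, x)=-9.1833° <0 so +360° → 350.8167° ≈ 350.8°
Leg 2: φ1=0.5246285, φ2=-0.5927417, Δφ=-1.1173703, Δλ=-0.2234754 rad; a=sin²(Δφ/2)+cosφ1·cosφ2·sin²(Δλ/2)=0.2899015453; c=2·atan2(√a, √(1-a))=1.137134022; dist=6371·c=7244.681 ≈ 7244.7 km; running total=10778.8 km
Leg 2 bearing: y=sinΔλ·cosφ2=-0.18381431, x=cosφ1·sinφ2-sinφ1·cosφ2·cosΔλ=-0.88862076; θ=atan2(y, x)=-168.3130° <0 so +360° → 191.6870° ≈ 191.7°
Leg 3: φ1=-0.5927417, φ2=0.7622813, Δφ=1.3550230, Δλ=-1.7074399 rad; a=sin²(Δφ/2)+cosφ1·cosφ2·sin²(Δλ/2)=0.7337475595; c=2·atan2(√a, √(1-a))=2.057251385; dist=6371·c=13106.749 ≈ 13106.7 km; running total=23885.5 km
Leg 3 bearing: y=sinΔλ·cosφ2=-0.71652082, x=cosφ1·sinφ2-sinφ1·cosφ2·cosΔλ=0.51773181; θ=atan2(y, x)=-54.1495° <0 so +360° → 305.8505° ≈ 305.9°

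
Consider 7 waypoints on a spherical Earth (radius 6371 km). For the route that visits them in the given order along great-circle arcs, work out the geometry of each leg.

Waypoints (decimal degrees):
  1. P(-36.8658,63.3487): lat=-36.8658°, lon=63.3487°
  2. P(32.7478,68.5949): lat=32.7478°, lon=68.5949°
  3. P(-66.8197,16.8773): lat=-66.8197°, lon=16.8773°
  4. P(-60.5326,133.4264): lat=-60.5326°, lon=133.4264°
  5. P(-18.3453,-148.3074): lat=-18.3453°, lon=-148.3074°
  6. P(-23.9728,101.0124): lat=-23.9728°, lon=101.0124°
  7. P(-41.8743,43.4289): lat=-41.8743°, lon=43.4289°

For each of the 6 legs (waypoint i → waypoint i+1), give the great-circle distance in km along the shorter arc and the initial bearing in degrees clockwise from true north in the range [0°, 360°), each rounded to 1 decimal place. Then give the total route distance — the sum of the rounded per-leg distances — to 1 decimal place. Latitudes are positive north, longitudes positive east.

Leg 1: dist=7759.8 km, bearing=4.7°
Leg 2: dist=11896.5 km, bearing=198.8°
Leg 3: dist=4943.2 km, bearing=141.1°
Leg 4: dist=7599.8 km, bearing=89.2°
Leg 5: dist=11150.3 km, bearing=240.3°
Leg 6: dist=5616.5 km, bearing=234.5°
Total: 48966.1 km

Leg 1: φ1=-0.6434296, φ2=0.5715569, Δφ=1.2149865, Δλ=0.0915635 rad; a=sin²(Δφ/2)+cosφ1·cosφ2·sin²(Δλ/2)=0.3272345775; c=2·atan2(√a, √(1-a))=1.217991913; dist=6371·c=7759.826 ≈ 7759.8 km; running total=7759.8 km
Leg 1 bearing: y=sinΔλ·cosφ2=0.07690278, x=cosφ1·sinφ2-sinφ1·cosφ2·cosΔλ=0.93525098; θ=atan2(y, x)=4.7007° ≈ 4.7°
Leg 2: φ1=0.5715569, φ2=-1.1662238, Δφ=-1.7377807, Δλ=-0.9026424 rad; a=sin²(Δφ/2)+cosφ1·cosφ2·sin²(Δλ/2)=0.6460831491; c=2·atan2(√a, √(1-a))=1.867287515; dist=6371·c=11896.489 ≈ 11896.5 km; running total=19656.3 km
Leg 2 bearing: y=sinΔλ·cosφ2=-0.30898320, x=cosφ1·sinφ2-sinφ1·cosφ2·cosΔλ=-0.90507913; θ=atan2(y, x)=-161.1507° <0 so +360° → 198.8493° ≈ 198.8°
Leg 3: φ1=-1.1662238, φ2=-1.0564932, Δφ=0.1097306, Δλ=2.0341655 rad; a=sin²(Δφ/2)+cosφ1·cosφ2·sin²(Δλ/2)=0.1430991712; c=2·atan2(√a, √(1-a))=0.775884783; dist=6371·c=4943.162 ≈ 4943.2 km; running total=24599.5 km
Leg 3 bearing: y=sinΔλ·cosφ2=0.44005525, x=cosφ1·sinφ2-sinφ1·cosφ2·cosΔλ=-0.54482894; θ=atan2(y, x)=141.0724° ≈ 141.1°
Leg 4: φ1=-1.0564932, φ2=-0.3201859, Δφ=0.7363073, Δλ=-4.9171824 rad; a=sin²(Δφ/2)+cosφ1·cosφ2·sin²(Δλ/2)=0.3155084630; c=2·atan2(√a, √(1-a))=1.192881676; dist=6371·c=7599.849 ≈ 7599.8 km; running total=32199.3 km
Leg 4 bearing: y=sinΔλ·cosφ2=0.92934199, x=cosφ1·sinφ2-sinφ1·cosφ2·cosΔλ=0.01322722; θ=atan2(y, x)=89.1846° ≈ 89.2°
Leg 5: φ1=-0.3201859, φ2=-0.4184043, Δφ=-0.0982184, Δλ=4.3514514 rad; a=sin²(Δφ/2)+cosφ1·cosφ2·sin²(Δλ/2)=0.5892035756; c=2·atan2(√a, √(1-a))=1.750163720; dist=6371·c=11150.293 ≈ 11150.3 km; running total=43349.6 km
Leg 5 bearing: y=sinΔλ·cosφ2=-0.85486274, x=cosφ1·sinφ2-sinφ1·cosφ2·cosΔλ=-0.48721719; θ=atan2(y, x)=-119.6804° <0 so +360° → 240.3196° ≈ 240.3°
Leg 6: φ1=-0.4184043, φ2=-0.7308444, Δφ=-0.3124401, Δλ=-1.0050217 rad; a=sin²(Δφ/2)+cosφ1·cosφ2·sin²(Δλ/2)=0.1820311303; c=2·atan2(√a, √(1-a))=0.881573317; dist=6371·c=5616.504 ≈ 5616.5 km; running total=48966.1 km
Leg 6 bearing: y=sinΔλ·cosφ2=-0.62858096, x=cosφ1·sinφ2-sinφ1·cosφ2·cosΔλ=-0.44773784; θ=atan2(y, x)=-125.4622° <0 so +360° → 234.5378° ≈ 234.5°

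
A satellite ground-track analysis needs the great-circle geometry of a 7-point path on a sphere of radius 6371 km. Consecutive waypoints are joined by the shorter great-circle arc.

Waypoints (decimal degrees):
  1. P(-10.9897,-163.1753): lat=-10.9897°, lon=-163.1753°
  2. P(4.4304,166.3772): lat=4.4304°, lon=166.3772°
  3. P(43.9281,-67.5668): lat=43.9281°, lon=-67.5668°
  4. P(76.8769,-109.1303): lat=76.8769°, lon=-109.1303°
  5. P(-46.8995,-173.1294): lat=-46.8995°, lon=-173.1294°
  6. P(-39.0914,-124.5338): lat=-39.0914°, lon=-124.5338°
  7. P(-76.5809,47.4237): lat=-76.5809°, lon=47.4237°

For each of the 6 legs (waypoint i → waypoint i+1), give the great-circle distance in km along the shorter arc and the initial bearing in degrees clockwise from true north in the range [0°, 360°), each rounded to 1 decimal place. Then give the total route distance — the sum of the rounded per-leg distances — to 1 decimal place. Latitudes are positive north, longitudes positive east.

Leg 1: φ1=-0.1918064, φ2=0.0773251, Δφ=0.2691315, Δλ=5.7517762 rad; a=sin²(Δφ/2)+cosφ1·cosφ2·sin²(Δλ/2)=0.0854852222; c=2·atan2(√a, √(1-a))=0.593426282; dist=6371·c=3780.719 ≈ 3780.7 km; running total=3780.7 km
Leg 1 bearing: y=sinΔλ·cosφ2=-0.50523443, x=cosφ1·sinφ2-sinφ1·cosφ2·cosΔλ=0.23968347; θ=atan2(y, x)=-64.6203° <0 so +360° → 295.3797° ≈ 295.4°
Leg 2: φ1=0.0773251, φ2=0.7666900, Δφ=0.6893649, Δλ=-4.0830931 rad; a=sin²(Δφ/2)+cosφ1·cosφ2·sin²(Δλ/2)=0.6845203963; c=2·atan2(√a, √(1-a))=1.948773079; dist=6371·c=12415.633 ≈ 12415.6 km; running total=16196.3 km
Leg 2 bearing: y=sinΔλ·cosφ2=0.58224887, x=cosφ1·sinφ2-sinφ1·cosφ2·cosΔλ=0.72442746; θ=atan2(y, x)=38.7901° ≈ 38.8°
Leg 3: φ1=0.7666900, φ2=1.3417550, Δφ=0.5750650, Δλ=-0.7254199 rad; a=sin²(Δφ/2)+cosφ1·cosφ2·sin²(Δλ/2)=0.1010069402; c=2·atan2(√a, √(1-a))=0.646850105; dist=6371·c=4121.082 ≈ 4121.1 km; running total=20317.4 km
Leg 3 bearing: y=sinΔλ·cosφ2=-0.15063225, x=cosφ1·sinφ2-sinφ1·cosφ2·cosΔλ=0.58354784; θ=atan2(y, x)=-14.4739° <0 so +360° → 345.5261° ≈ 345.5°
Leg 4: φ1=1.3417550, φ2=-0.8185507, Δφ=-2.1603057, Δλ=-1.1169950 rad; a=sin²(Δφ/2)+cosφ1·cosφ2·sin²(Δλ/2)=0.8215395925; c=2·atan2(√a, √(1-a))=2.269308713; dist=6371·c=14457.766 ≈ 14457.8 km; running total=34775.2 km
Leg 4 bearing: y=sinΔλ·cosφ2=-0.61412342, x=cosφ1·sinφ2-sinφ1·cosφ2·cosΔλ=-0.45749490; θ=atan2(y, x)=-126.6845° <0 so +360° → 233.3155° ≈ 233.3°
Leg 5: φ1=-0.8185507, φ2=-0.6822736, Δφ=0.1362771, Δλ=0.8481532 rad; a=sin²(Δφ/2)+cosφ1·cosφ2·sin²(Δλ/2)=0.0944272508; c=2·atan2(√a, √(1-a))=0.624688226; dist=6371·c=3979.889 ≈ 3979.9 km; running total=38755.1 km
Leg 5 bearing: y=sinΔλ·cosφ2=0.58215258, x=cosφ1·sinφ2-sinφ1·cosφ2·cosΔλ=-0.05604774; θ=atan2(y, x)=95.4993° ≈ 95.5°
Leg 6: φ1=-0.6822736, φ2=-1.3365888, Δφ=-0.6543152, Δλ=3.0012245 rad; a=sin²(Δφ/2)+cosφ1·cosφ2·sin²(Δλ/2)=0.2825025155; c=2·atan2(√a, √(1-a))=1.120763637; dist=6371·c=7140.385 ≈ 7140.4 km; running total=45895.5 km
Leg 6 bearing: y=sinΔλ·cosφ2=0.03246866, x=cosφ1·sinφ2-sinφ1·cosφ2·cosΔλ=-0.89984730; θ=atan2(y, x)=177.9335° ≈ 177.9°

Leg 1: dist=3780.7 km, bearing=295.4°
Leg 2: dist=12415.6 km, bearing=38.8°
Leg 3: dist=4121.1 km, bearing=345.5°
Leg 4: dist=14457.8 km, bearing=233.3°
Leg 5: dist=3979.9 km, bearing=95.5°
Leg 6: dist=7140.4 km, bearing=177.9°
Total: 45895.5 km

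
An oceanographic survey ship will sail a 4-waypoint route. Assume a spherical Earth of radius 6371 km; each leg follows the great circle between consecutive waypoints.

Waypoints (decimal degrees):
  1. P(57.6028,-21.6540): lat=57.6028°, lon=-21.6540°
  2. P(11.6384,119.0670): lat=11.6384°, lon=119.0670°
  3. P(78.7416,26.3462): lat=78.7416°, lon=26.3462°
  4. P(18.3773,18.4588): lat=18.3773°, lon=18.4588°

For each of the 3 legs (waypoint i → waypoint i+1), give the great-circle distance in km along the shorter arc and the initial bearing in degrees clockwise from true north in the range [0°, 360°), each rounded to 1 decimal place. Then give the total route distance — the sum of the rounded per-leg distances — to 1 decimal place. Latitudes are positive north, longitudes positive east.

Leg 1: dist=11524.6 km, bearing=39.6°
Leg 2: dist=8797.6 km, bearing=348.5°
Leg 3: dist=6725.0 km, bearing=188.6°
Total: 27047.2 km

Leg 1: φ1=1.0053585, φ2=0.2031284, Δφ=-0.8022301, Δλ=2.4560448 rad; a=sin²(Δφ/2)+cosφ1·cosφ2·sin²(Δλ/2)=0.6179373001; c=2·atan2(√a, √(1-a))=1.808914792; dist=6371·c=11524.596 ≈ 11524.6 km; running total=11524.6 km
Leg 1 bearing: y=sinΔλ·cosφ2=0.62008089, x=cosφ1·sinφ2-sinφ1·cosφ2·cosΔλ=0.74823984; θ=atan2(y, x)=39.6492° ≈ 39.6°
Leg 2: φ1=0.2031284, φ2=1.3743002, Δφ=1.1711718, Δλ=-1.6182832 rad; a=sin²(Δφ/2)+cosφ1·cosφ2·sin²(Δλ/2)=0.4056123458; c=2·atan2(√a, √(1-a))=1.380881444; dist=6371·c=8797.596 ≈ 8797.6 km; running total=20322.2 km
Leg 2 bearing: y=sinΔλ·cosφ2=-0.19501402, x=cosφ1·sinφ2-sinφ1·cosφ2·cosΔλ=0.96246216; θ=atan2(y, x)=-11.4542° <0 so +360° → 348.5458° ≈ 348.5°
Leg 3: φ1=1.3743002, φ2=0.3207444, Δφ=-1.0535558, Δλ=-0.1376611 rad; a=sin²(Δφ/2)+cosφ1·cosφ2·sin²(Δλ/2)=0.2536346241; c=2·atan2(√a, √(1-a))=1.055571213; dist=6371·c=6725.044 ≈ 6725.0 km; running total=27047.2 km
Leg 3 bearing: y=sinΔλ·cosφ2=-0.13022829, x=cosφ1·sinφ2-sinφ1·cosφ2·cosΔλ=-0.86038189; θ=atan2(y, x)=-171.3930° <0 so +360° → 188.6070° ≈ 188.6°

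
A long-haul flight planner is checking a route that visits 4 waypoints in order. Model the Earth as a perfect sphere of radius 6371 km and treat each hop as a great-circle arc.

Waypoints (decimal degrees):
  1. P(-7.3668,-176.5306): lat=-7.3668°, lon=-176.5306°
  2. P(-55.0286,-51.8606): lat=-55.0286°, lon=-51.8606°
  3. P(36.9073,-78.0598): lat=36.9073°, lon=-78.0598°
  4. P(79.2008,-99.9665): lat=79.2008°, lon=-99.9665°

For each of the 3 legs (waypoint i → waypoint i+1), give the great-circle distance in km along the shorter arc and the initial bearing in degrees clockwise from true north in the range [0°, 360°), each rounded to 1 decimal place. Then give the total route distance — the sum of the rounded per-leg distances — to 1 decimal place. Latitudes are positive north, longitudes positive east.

Leg 1: dist=11409.5 km, bearing=151.1°
Leg 2: dist=10523.3 km, bearing=339.3°
Leg 3: dist=4804.4 km, bearing=354.1°
Total: 26737.2 km

Leg 1: φ1=-0.1285749, φ2=-0.9604303, Δφ=-0.8318553, Δλ=2.1759020 rad; a=sin²(Δφ/2)+cosφ1·cosφ2·sin²(Δλ/2)=0.6091426361; c=2·atan2(√a, √(1-a))=1.790853351; dist=6371·c=11409.527 ≈ 11409.5 km; running total=11409.5 km
Leg 1 bearing: y=sinΔλ·cosφ2=0.47139700, x=cosφ1·sinφ2-sinφ1·cosφ2·cosΔλ=-0.85448020; θ=atan2(y, x)=151.1155° ≈ 151.1°
Leg 2: φ1=-0.9604303, φ2=0.6441539, Δφ=1.6045842, Δλ=-0.4572623 rad; a=sin²(Δφ/2)+cosφ1·cosφ2·sin²(Δλ/2)=0.5404330144; c=2·atan2(√a, √(1-a))=1.651750751; dist=6371·c=10523.304 ≈ 10523.3 km; running total=21932.8 km
Leg 2 bearing: y=sinΔλ·cosφ2=-0.35302166, x=cosφ1·sinφ2-sinφ1·cosφ2·cosΔλ=0.93211394; θ=atan2(y, x)=-20.7433° <0 so +360° → 339.2567° ≈ 339.3°
Leg 3: φ1=0.6441539, φ2=1.3823147, Δφ=0.7381608, Δλ=-0.3823440 rad; a=sin²(Δφ/2)+cosφ1·cosφ2·sin²(Δλ/2)=0.1355553573; c=2·atan2(√a, √(1-a))=0.754098134; dist=6371·c=4804.359 ≈ 4804.4 km; running total=26737.2 km
Leg 3 bearing: y=sinΔλ·cosφ2=-0.06990615, x=cosφ1·sinφ2-sinφ1·cosφ2·cosΔλ=0.68105326; θ=atan2(y, x)=-5.8606° <0 so +360° → 354.1394° ≈ 354.1°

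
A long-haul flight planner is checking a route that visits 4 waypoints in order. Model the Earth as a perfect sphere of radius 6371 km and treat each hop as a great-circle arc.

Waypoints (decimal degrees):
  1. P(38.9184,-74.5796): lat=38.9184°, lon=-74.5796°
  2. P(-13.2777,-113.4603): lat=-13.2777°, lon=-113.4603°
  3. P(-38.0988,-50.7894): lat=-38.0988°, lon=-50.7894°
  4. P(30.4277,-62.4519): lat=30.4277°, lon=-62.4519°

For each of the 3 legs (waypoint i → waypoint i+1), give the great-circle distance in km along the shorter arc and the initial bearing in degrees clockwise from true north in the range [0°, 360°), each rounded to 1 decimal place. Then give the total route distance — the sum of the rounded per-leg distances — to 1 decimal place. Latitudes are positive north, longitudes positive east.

Leg 1: dist=7068.0 km, bearing=223.0°
Leg 2: dist=6720.6 km, bearing=126.5°
Leg 3: dist=7715.4 km, bearing=349.3°
Total: 21504.0 km

Leg 1: φ1=0.6792542, φ2=-0.2317396, Δφ=-0.9109938, Δλ=-0.6785962 rad; a=sin²(Δφ/2)+cosφ1·cosφ2·sin²(Δλ/2)=0.2774014323; c=2·atan2(√a, √(1-a))=1.109401921; dist=6371·c=7068.000 ≈ 7068.0 km; running total=7068.0 km
Leg 1 bearing: y=sinΔλ·cosφ2=-0.61092138, x=cosφ1·sinφ2-sinφ1·cosφ2·cosΔλ=-0.65465607; θ=atan2(y, x)=-136.9792° <0 so +360° → 223.0208° ≈ 223.0°
Leg 2: φ1=-0.2317396, φ2=-0.6649495, Δφ=-0.4332099, Δλ=1.0938136 rad; a=sin²(Δφ/2)+cosφ1·cosφ2·sin²(Δλ/2)=0.2533289836; c=2·atan2(√a, √(1-a))=1.054868598; dist=6371·c=6720.568 ≈ 6720.6 km; running total=13788.6 km
Leg 2 bearing: y=sinΔλ·cosφ2=0.69911210, x=cosφ1·sinφ2-sinφ1·cosφ2·cosΔλ=-0.51754798; θ=atan2(y, x)=126.5123° ≈ 126.5°
Leg 3: φ1=-0.6649495, φ2=0.5310635, Δφ=1.1960130, Δλ=-0.2035490 rad; a=sin²(Δφ/2)+cosφ1·cosφ2·sin²(Δλ/2)=0.3239689042; c=2·atan2(√a, √(1-a))=1.211022882; dist=6371·c=7715.427 ≈ 7715.4 km; running total=21504.0 km
Leg 3 bearing: y=sinΔλ·cosφ2=-0.17430452, x=cosφ1·sinφ2-sinφ1·cosφ2·cosΔλ=0.91960326; θ=atan2(y, x)=-10.7327° <0 so +360° → 349.2673° ≈ 349.3°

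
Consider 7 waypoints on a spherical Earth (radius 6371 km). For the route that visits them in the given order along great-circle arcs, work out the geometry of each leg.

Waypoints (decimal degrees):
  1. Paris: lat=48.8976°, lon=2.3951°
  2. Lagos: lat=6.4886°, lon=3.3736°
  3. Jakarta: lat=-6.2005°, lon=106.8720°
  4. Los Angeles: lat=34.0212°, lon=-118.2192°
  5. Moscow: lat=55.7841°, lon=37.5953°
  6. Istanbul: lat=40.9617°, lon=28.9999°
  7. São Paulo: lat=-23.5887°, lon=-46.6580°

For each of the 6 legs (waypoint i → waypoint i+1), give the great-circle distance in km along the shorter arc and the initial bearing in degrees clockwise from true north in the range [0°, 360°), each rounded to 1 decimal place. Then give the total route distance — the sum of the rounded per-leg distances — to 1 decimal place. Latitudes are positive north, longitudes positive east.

Leg 1: dist=4716.6 km, bearing=178.6°
Leg 2: dist=11569.9 km, bearing=94.8°
Leg 3: dist=14450.0 km, bearing=50.0°
Leg 4: dist=9768.5 km, bearing=13.3°
Leg 5: dist=1763.0 km, bearing=204.4°
Leg 6: dist=10587.5 km, bearing=243.1°
Total: 52855.5 km

Leg 1: φ1=0.8534241, φ2=0.1132474, Δφ=-0.7401767, Δλ=0.0170780 rad; a=sin²(Δφ/2)+cosφ1·cosφ2·sin²(Δλ/2)=0.1308729204; c=2·atan2(√a, √(1-a))=0.740317909; dist=6371·c=4716.565 ≈ 4716.6 km; running total=4716.6 km
Leg 1 bearing: y=sinΔλ·cosφ2=0.01696783, x=cosφ1·sinφ2-sinφ1·cosφ2·cosΔλ=-0.67430919; θ=atan2(y, x)=178.5586° ≈ 178.6°
Leg 2: φ1=0.1132474, φ2=-0.1082191, Δφ=-0.2214666, Δλ=1.8063879 rad; a=sin²(Δφ/2)+cosφ1·cosφ2·sin²(Δλ/2)=0.6213858882; c=2·atan2(√a, √(1-a))=1.816018417; dist=6371·c=11569.853 ≈ 11569.9 km; running total=16286.5 km
Leg 2 bearing: y=sinΔλ·cosφ2=0.96668806, x=cosφ1·sinφ2-sinφ1·cosφ2·cosΔλ=-0.08109293; θ=atan2(y, x)=94.7952° ≈ 94.8°
Leg 3: φ1=-0.1082191, φ2=0.5937820, Δφ=0.7020011, Δλ=-3.9285826 rad; a=sin²(Δφ/2)+cosφ1·cosφ2·sin²(Δλ/2)=0.8210727673; c=2·atan2(√a, √(1-a))=2.268090153; dist=6371·c=14450.002 ≈ 14450.0 km; running total=30736.5 km
Leg 3 bearing: y=sinΔλ·cosφ2=0.58700388, x=cosφ1·sinφ2-sinφ1·cosφ2·cosΔλ=0.49302694; θ=atan2(y, x)=49.9730° ≈ 50.0°
Leg 4: φ1=0.5937820, φ2=0.9736162, Δφ=0.3798343, Δλ=2.7194760 rad; a=sin²(Δφ/2)+cosφ1·cosφ2·sin²(Δλ/2)=0.4812445000; c=2·atan2(√a, √(1-a))=1.533276524; dist=6371·c=9768.505 ≈ 9768.5 km; running total=40505.0 km
Leg 4 bearing: y=sinΔλ·cosφ2=0.23037519, x=cosφ1·sinφ2-sinφ1·cosφ2·cosΔλ=0.97237863; θ=atan2(y, x)=13.3287° ≈ 13.3°
Leg 5: φ1=0.9736162, φ2=0.7149165, Δφ=-0.2586997, Δλ=-0.1500180 rad; a=sin²(Δφ/2)+cosφ1·cosφ2·sin²(Δλ/2)=0.0190229138; c=2·atan2(√a, √(1-a))=0.276729301; dist=6371·c=1763.042 ≈ 1763.0 km; running total=42268.0 km
Leg 5 bearing: y=sinΔλ·cosφ2=-0.11286136, x=cosφ1·sinφ2-sinφ1·cosφ2·cosΔλ=-0.24881013; θ=atan2(y, x)=-155.6007° <0 so +360° → 204.3993° ≈ 204.4°
Leg 6: φ1=0.7149165, φ2=-0.4117005, Δφ=-1.1266170, Δλ=-1.3204795 rad; a=sin²(Δφ/2)+cosφ1·cosφ2·sin²(Δλ/2)=0.5454519725; c=2·atan2(√a, √(1-a))=1.661825938; dist=6371·c=10587.493 ≈ 10587.5 km; running total=52855.5 km
Leg 6 bearing: y=sinΔλ·cosφ2=-0.88787983, x=cosφ1·sinφ2-sinφ1·cosφ2·cosΔλ=-0.45100541; θ=atan2(y, x)=-116.9286° <0 so +360° → 243.0714° ≈ 243.1°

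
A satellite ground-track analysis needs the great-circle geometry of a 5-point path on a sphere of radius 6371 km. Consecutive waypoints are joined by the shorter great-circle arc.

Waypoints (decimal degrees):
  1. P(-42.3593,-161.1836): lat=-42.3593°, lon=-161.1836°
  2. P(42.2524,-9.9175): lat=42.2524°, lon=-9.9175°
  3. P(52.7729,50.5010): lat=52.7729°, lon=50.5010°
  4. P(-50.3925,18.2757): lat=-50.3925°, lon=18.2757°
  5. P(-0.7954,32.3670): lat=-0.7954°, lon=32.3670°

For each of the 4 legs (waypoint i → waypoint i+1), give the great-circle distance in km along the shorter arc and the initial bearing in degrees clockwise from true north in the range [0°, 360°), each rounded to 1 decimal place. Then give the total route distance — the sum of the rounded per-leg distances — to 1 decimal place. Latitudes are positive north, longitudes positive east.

Leg 1: dist=17663.5 km, bearing=80.5°
Leg 2: dist=4542.0 km, bearing=53.6°
Leg 3: dist=11863.3 km, bearing=200.8°
Leg 4: dist=5673.8 km, bearing=18.2°
Total: 39742.6 km

Leg 1: φ1=-0.7393093, φ2=0.7374435, Δφ=1.4767528, Δλ=2.6400915 rad; a=sin²(Δφ/2)+cosφ1·cosφ2·sin²(Δλ/2)=0.9663238310; c=2·atan2(√a, √(1-a))=2.772479461; dist=6371·c=17663.467 ≈ 17663.5 km; running total=17663.5 km
Leg 1 bearing: y=sinΔλ·cosφ2=0.35584069, x=cosφ1·sinφ2-sinφ1·cosφ2·cosΔλ=0.05954611; θ=atan2(y, x)=80.5002° ≈ 80.5°
Leg 2: φ1=0.7374435, φ2=0.9210609, Δφ=0.1836174, Δλ=1.0545018 rad; a=sin²(Δφ/2)+cosφ1·cosφ2·sin²(Δλ/2)=0.1217737032; c=2·atan2(√a, √(1-a))=0.712924124; dist=6371·c=4542.040 ≈ 4542.0 km; running total=22205.5 km
Leg 2 bearing: y=sinΔλ·cosφ2=0.52611984, x=cosφ1·sinφ2-sinφ1·cosφ2·cosΔλ=0.38855808; θ=atan2(y, x)=53.5528° ≈ 53.6°
Leg 3: φ1=0.9210609, φ2=-0.8795150, Δφ=-1.8005759, Δλ=-0.5624376 rad; a=sin²(Δφ/2)+cosφ1·cosφ2·sin²(Δλ/2)=0.6435874979; c=2·atan2(√a, √(1-a))=1.862072624; dist=6371·c=11863.265 ≈ 11863.3 km; running total=34068.8 km
Leg 3 bearing: y=sinΔλ·cosφ2=-0.33996004, x=cosφ1·sinφ2-sinφ1·cosφ2·cosΔλ=-0.89552090; θ=atan2(y, x)=-159.2121° <0 so +360° → 200.7879° ≈ 200.8°
Leg 4: φ1=-0.8795150, φ2=-0.0138823, Δφ=0.8656327, Δλ=0.2459396 rad; a=sin²(Δφ/2)+cosφ1·cosφ2·sin²(Δλ/2)=0.1855117346; c=2·atan2(√a, √(1-a))=0.890560305; dist=6371·c=5673.760 ≈ 5673.8 km; running total=39742.6 km
Leg 4 bearing: y=sinΔλ·cosφ2=0.24344428, x=cosφ1·sinφ2-sinφ1·cosφ2·cosΔλ=0.73832473; θ=atan2(y, x)=18.2487° ≈ 18.2°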